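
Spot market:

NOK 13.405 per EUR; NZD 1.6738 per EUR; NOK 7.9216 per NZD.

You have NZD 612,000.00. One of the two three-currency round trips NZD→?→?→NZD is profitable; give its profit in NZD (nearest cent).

Profit: NZD 6,730.85

Profitable loop is NZD → EUR → NOK → NZD:
NZD 612,000.00 ÷ 1.6738 = EUR 365,635.08
EUR 365,635.08 × 13.405 = NOK 4,901,338.27
NOK 4,901,338.27 ÷ 7.9216 = NZD 618,730.85
Profit = NZD 618,730.85 − NZD 612,000.00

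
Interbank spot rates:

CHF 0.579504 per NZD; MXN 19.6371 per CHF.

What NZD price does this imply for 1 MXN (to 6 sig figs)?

1 MXN ÷ 19.6371 = 0.050924 CHF
0.050924 CHF ÷ 0.579504 = 0.0878752 NZD

MXN/NZD = 0.0878752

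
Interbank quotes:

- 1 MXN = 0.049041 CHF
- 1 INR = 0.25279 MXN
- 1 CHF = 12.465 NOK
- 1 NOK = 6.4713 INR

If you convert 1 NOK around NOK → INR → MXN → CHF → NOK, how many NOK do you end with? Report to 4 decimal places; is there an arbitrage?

Around NOK → INR → MXN → CHF → NOK: 1 × 6.4713 × 0.25279 × 0.049041 × 12.465 = 1.000007
Product ≈ 1 (deviation 0.001%, within rounding noise).

1.0000 (no arbitrage)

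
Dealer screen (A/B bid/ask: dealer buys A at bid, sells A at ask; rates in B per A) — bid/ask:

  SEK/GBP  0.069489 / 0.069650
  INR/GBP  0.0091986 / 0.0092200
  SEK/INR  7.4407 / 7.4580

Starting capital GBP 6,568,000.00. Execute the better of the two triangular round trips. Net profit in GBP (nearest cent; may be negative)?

Best loop GBP → INR → SEK → GBP:
GBP 6,568,000.00 ÷ 0.0092200 (buy INR at ask) = INR 712,364,425.16
INR 712,364,425.16 ÷ 7.4580 (buy SEK at ask) = SEK 95,516,817.53
SEK 95,516,817.53 × 0.069489 (sell SEK at bid) = GBP 6,637,368.13

Net profit: GBP 69,368.13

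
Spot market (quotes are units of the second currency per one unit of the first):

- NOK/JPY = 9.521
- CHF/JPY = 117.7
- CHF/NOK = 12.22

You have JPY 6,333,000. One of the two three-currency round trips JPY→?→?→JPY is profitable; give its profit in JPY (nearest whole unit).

Profitable loop is JPY → NOK → CHF → JPY:
JPY 6,333,000 ÷ 9.521 = NOK 665,161.22
NOK 665,161.22 ÷ 12.22 = CHF 54,432.18
CHF 54,432.18 × 117.7 = JPY 6,406,667
Profit = JPY 6,406,667 − JPY 6,333,000

Profit: JPY 73,667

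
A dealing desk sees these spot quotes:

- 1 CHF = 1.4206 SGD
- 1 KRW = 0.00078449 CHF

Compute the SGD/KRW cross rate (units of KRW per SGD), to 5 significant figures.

1 SGD ÷ 1.4206 = 0.703928 CHF
0.703928 CHF ÷ 0.00078449 = 897.306 KRW

SGD/KRW = 897.31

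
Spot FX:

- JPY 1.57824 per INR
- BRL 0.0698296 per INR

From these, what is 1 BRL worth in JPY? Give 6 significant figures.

1 BRL ÷ 0.0698296 = 14.3206 INR
14.3206 INR × 1.57824 = 22.6013 JPY

BRL/JPY = 22.6013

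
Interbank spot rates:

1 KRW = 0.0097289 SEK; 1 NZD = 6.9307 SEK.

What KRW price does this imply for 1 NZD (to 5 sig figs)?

1 NZD × 6.9307 = 6.9307 SEK
6.9307 SEK ÷ 0.0097289 = 712.383 KRW

NZD/KRW = 712.38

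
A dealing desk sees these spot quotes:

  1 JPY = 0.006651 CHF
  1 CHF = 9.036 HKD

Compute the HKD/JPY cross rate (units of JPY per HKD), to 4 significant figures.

HKD/JPY = 16.64

1 HKD ÷ 9.036 = 0.110668 CHF
0.110668 CHF ÷ 0.006651 = 16.6394 JPY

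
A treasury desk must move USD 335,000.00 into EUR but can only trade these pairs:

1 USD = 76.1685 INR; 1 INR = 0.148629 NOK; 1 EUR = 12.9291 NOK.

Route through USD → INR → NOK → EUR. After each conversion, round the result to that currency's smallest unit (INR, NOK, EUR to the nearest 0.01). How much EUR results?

EUR 293,329.32

USD 335,000.00 × 76.1685 = INR 25,516,447.50
INR 25,516,447.50 × 0.148629 = NOK 3,792,484.08
NOK 3,792,484.08 ÷ 12.9291 = EUR 293,329.32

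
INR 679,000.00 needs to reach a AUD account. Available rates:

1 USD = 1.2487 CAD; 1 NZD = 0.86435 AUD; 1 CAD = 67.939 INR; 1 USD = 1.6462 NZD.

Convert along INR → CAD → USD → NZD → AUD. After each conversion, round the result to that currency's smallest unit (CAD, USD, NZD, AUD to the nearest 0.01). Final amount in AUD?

AUD 11,388.45

INR 679,000.00 ÷ 67.939 = CAD 9,994.26
CAD 9,994.26 ÷ 1.2487 = USD 8,003.73
USD 8,003.73 × 1.6462 = NZD 13,175.74
NZD 13,175.74 × 0.86435 = AUD 11,388.45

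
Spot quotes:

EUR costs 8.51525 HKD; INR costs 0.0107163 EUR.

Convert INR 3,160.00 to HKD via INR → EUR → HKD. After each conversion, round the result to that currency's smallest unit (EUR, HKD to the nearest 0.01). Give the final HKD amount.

INR 3,160.00 × 0.0107163 = EUR 33.86
EUR 33.86 × 8.51525 = HKD 288.33

HKD 288.33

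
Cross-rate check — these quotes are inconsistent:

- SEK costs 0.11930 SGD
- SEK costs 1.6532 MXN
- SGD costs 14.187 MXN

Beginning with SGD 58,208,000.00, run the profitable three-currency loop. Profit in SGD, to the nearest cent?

Profit: SGD 1,384,045.54

Profitable loop is SGD → MXN → SEK → SGD:
SGD 58,208,000.00 × 14.187 = MXN 825,796,896.00
MXN 825,796,896.00 ÷ 1.6532 = SEK 499,514,212.44
SEK 499,514,212.44 × 0.11930 = SGD 59,592,045.54
Profit = SGD 59,592,045.54 − SGD 58,208,000.00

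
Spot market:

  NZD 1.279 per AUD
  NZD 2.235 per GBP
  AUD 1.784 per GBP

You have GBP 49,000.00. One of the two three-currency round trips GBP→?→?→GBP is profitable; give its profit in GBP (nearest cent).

Profitable loop is GBP → AUD → NZD → GBP:
GBP 49,000.00 × 1.784 = AUD 87,416.00
AUD 87,416.00 × 1.279 = NZD 111,805.06
NZD 111,805.06 ÷ 2.235 = GBP 50,024.64
Profit = GBP 50,024.64 − GBP 49,000.00

Profit: GBP 1,024.64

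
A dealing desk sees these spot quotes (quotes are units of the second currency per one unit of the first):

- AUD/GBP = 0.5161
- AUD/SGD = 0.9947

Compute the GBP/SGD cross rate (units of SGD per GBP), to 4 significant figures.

GBP/SGD = 1.927

1 GBP ÷ 0.5161 = 1.93761 AUD
1.93761 AUD × 0.9947 = 1.92734 SGD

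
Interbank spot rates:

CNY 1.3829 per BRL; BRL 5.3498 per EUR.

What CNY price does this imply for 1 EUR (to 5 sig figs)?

1 EUR × 5.3498 = 5.3498 BRL
5.3498 BRL × 1.3829 = 7.39824 CNY

EUR/CNY = 7.3982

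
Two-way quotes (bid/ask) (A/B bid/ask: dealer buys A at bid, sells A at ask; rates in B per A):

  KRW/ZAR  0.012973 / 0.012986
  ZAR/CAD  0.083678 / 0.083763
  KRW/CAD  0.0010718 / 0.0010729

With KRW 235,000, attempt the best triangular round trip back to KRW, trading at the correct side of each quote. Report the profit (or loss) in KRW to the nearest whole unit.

Net profit: KRW 2,772

Best loop KRW → ZAR → CAD → KRW:
KRW 235,000 × 0.012973 (sell KRW at bid) = ZAR 3,048.66
ZAR 3,048.66 × 0.083678 (sell ZAR at bid) = CAD 255.11
CAD 255.11 ÷ 0.0010729 (buy KRW at ask) = KRW 237,772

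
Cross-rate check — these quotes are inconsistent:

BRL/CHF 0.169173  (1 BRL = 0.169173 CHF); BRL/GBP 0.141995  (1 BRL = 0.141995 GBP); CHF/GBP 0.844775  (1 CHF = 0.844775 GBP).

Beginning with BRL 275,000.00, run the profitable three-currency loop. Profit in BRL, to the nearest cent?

Profit: BRL 1,778.11

Profitable loop is BRL → CHF → GBP → BRL:
BRL 275,000.00 × 0.169173 = CHF 46,522.57
CHF 46,522.57 × 0.844775 = GBP 39,301.11
GBP 39,301.11 ÷ 0.141995 = BRL 276,778.11
Profit = BRL 276,778.11 − BRL 275,000.00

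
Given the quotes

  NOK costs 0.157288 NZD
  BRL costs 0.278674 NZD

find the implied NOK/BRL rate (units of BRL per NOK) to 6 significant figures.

1 NOK × 0.157288 = 0.157288 NZD
0.157288 NZD ÷ 0.278674 = 0.564416 BRL

NOK/BRL = 0.564416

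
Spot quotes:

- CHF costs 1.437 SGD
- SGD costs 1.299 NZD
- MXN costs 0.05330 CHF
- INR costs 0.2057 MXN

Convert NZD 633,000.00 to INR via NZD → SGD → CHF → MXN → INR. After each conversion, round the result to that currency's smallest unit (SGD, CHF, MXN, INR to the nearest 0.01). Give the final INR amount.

INR 30,929,741.57

NZD 633,000.00 ÷ 1.299 = SGD 487,297.92
SGD 487,297.92 ÷ 1.437 = CHF 339,107.81
CHF 339,107.81 ÷ 0.05330 = MXN 6,362,247.84
MXN 6,362,247.84 ÷ 0.2057 = INR 30,929,741.57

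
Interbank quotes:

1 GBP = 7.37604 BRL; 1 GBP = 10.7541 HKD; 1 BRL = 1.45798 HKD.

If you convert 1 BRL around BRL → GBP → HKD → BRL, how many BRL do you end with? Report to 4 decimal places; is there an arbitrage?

Around BRL → GBP → HKD → BRL: 1 ÷ 7.37604 × 10.7541 ÷ 1.45798 = 0.999998
Product ≈ 1 (deviation 0.000%, within rounding noise).

1.0000 (no arbitrage)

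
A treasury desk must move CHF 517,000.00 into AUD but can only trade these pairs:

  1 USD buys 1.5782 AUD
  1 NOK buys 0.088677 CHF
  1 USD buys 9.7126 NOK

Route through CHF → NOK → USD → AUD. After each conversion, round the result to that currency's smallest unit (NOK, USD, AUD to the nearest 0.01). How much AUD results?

AUD 947,340.46

CHF 517,000.00 ÷ 0.088677 = NOK 5,830,147.61
NOK 5,830,147.61 ÷ 9.7126 = USD 600,266.42
USD 600,266.42 × 1.5782 = AUD 947,340.46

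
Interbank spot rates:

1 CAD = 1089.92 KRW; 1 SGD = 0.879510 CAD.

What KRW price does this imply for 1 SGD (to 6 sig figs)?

SGD/KRW = 958.596

1 SGD × 0.879510 = 0.87951 CAD
0.87951 CAD × 1089.92 = 958.596 KRW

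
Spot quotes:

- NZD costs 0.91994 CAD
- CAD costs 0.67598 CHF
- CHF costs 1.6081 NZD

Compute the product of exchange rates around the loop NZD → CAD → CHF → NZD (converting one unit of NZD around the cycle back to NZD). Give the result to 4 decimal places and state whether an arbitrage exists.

1.0000 (no arbitrage)

Around NZD → CAD → CHF → NZD: 1 × 0.91994 × 0.67598 × 1.6081 = 1.000015
Product ≈ 1 (deviation 0.001%, within rounding noise).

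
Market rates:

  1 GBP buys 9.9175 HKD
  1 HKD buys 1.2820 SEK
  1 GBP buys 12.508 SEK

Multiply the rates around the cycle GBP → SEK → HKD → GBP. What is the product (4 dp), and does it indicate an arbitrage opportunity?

Around GBP → SEK → HKD → GBP: 1 × 12.508 ÷ 1.2820 ÷ 9.9175 = 0.983779
Product < 1; profitable direction is GBP → HKD → SEK → GBP.

0.9838 (arbitrage exists)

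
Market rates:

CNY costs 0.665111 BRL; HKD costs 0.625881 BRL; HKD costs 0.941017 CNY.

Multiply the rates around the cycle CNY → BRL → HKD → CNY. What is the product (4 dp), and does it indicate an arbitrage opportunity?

1.0000 (no arbitrage)

Around CNY → BRL → HKD → CNY: 1 × 0.665111 ÷ 0.625881 × 0.941017 = 1.000000
Product ≈ 1 (deviation 0.000%, within rounding noise).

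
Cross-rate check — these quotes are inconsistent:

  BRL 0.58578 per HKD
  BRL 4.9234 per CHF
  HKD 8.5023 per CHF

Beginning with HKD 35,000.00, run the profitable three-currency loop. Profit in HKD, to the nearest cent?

Profitable loop is HKD → BRL → CHF → HKD:
HKD 35,000.00 × 0.58578 = BRL 20,502.30
BRL 20,502.30 ÷ 4.9234 = CHF 4,164.26
CHF 4,164.26 × 8.5023 = HKD 35,405.76
Profit = HKD 35,405.76 − HKD 35,000.00

Profit: HKD 405.76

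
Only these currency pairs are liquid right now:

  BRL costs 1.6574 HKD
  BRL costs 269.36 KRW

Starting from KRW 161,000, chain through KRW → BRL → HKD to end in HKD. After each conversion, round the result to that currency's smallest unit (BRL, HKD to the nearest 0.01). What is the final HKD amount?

KRW 161,000 ÷ 269.36 = BRL 597.71
BRL 597.71 × 1.6574 = HKD 990.64

HKD 990.64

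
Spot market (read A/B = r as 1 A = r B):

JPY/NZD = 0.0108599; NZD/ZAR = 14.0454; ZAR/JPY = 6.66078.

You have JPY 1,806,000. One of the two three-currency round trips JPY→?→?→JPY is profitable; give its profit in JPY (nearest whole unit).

Profitable loop is JPY → NZD → ZAR → JPY:
JPY 1,806,000 × 0.0108599 = NZD 19,612.98
NZD 19,612.98 × 14.0454 = ZAR 275,472.14
ZAR 275,472.14 × 6.66078 = JPY 1,834,859
Profit = JPY 1,834,859 − JPY 1,806,000

Profit: JPY 28,859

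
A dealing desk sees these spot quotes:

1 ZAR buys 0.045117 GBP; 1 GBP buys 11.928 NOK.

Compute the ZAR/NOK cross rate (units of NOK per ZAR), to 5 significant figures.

ZAR/NOK = 0.53816

1 ZAR × 0.045117 = 0.045117 GBP
0.045117 GBP × 11.928 = 0.538156 NOK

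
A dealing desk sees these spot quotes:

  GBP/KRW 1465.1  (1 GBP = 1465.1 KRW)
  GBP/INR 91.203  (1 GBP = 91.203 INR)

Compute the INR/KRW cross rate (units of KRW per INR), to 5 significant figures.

1 INR ÷ 91.203 = 0.0109646 GBP
0.0109646 GBP × 1465.1 = 16.0642 KRW

INR/KRW = 16.064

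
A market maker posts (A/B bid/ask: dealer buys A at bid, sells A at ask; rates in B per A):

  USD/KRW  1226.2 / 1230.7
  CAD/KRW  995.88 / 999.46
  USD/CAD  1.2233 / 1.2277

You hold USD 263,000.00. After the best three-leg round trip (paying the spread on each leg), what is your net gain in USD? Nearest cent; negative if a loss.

Net result: USD -179.41 (no profitable arbitrage after spreads)

Best loop USD → KRW → CAD → USD:
USD 263,000.00 × 1226.2 (sell USD at bid) = KRW 322,490,600
KRW 322,490,600 ÷ 999.46 (buy CAD at ask) = CAD 322,664.84
CAD 322,664.84 ÷ 1.2277 (buy USD at ask) = USD 262,820.59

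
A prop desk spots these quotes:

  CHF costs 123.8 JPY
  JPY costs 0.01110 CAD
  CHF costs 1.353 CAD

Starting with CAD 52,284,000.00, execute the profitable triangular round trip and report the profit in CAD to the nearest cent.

Profitable loop is CAD → CHF → JPY → CAD:
CAD 52,284,000.00 ÷ 1.353 = CHF 38,643,015.52
CHF 38,643,015.52 × 123.8 = JPY 4,784,005,322
JPY 4,784,005,322 × 0.01110 = CAD 53,102,459.07
Profit = CAD 53,102,459.07 − CAD 52,284,000.00

Profit: CAD 818,459.07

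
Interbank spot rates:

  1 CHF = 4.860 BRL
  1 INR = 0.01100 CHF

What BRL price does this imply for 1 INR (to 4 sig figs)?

1 INR × 0.01100 = 0.011 CHF
0.011 CHF × 4.860 = 0.05346 BRL

INR/BRL = 0.05346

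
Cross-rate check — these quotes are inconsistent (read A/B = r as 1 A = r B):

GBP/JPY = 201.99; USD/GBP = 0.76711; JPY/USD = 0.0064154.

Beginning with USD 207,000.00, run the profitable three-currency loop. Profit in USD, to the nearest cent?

Profit: USD 1,237.57

Profitable loop is USD → JPY → GBP → USD:
USD 207,000.00 ÷ 0.0064154 = JPY 32,266,110
JPY 32,266,110 ÷ 201.99 = GBP 159,741.12
GBP 159,741.12 ÷ 0.76711 = USD 208,237.57
Profit = USD 208,237.57 − USD 207,000.00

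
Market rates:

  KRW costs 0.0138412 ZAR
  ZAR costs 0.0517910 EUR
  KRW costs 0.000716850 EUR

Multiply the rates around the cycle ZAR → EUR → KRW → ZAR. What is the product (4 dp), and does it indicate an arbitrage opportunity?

1.0000 (no arbitrage)

Around ZAR → EUR → KRW → ZAR: 1 × 0.0517910 ÷ 0.000716850 × 0.0138412 = 0.999999
Product ≈ 1 (deviation 0.000%, within rounding noise).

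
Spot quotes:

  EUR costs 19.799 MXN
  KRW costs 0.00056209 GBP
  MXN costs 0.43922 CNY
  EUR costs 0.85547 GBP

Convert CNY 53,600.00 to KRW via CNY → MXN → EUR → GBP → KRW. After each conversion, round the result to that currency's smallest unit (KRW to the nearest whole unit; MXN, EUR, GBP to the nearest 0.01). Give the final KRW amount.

CNY 53,600.00 ÷ 0.43922 = MXN 122,034.52
MXN 122,034.52 ÷ 19.799 = EUR 6,163.67
EUR 6,163.67 × 0.85547 = GBP 5,272.83
GBP 5,272.83 ÷ 0.00056209 = KRW 9,380,758

KRW 9,380,758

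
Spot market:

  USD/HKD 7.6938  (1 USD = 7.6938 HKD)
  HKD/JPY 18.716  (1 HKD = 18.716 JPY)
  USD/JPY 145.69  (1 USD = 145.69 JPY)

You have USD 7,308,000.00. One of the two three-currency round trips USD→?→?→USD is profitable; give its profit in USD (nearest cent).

Profitable loop is USD → JPY → HKD → USD:
USD 7,308,000.00 × 145.69 = JPY 1,064,702,520
JPY 1,064,702,520 ÷ 18.716 = HKD 56,887,290.02
HKD 56,887,290.02 ÷ 7.6938 = USD 7,393,913.28
Profit = USD 7,393,913.28 − USD 7,308,000.00

Profit: USD 85,913.28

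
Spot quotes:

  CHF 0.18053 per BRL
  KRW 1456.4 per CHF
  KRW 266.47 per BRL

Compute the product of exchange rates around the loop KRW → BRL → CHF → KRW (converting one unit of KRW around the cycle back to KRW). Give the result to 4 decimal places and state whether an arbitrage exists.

0.9867 (arbitrage exists)

Around KRW → BRL → CHF → KRW: 1 ÷ 266.47 × 0.18053 × 1456.4 = 0.986692
Product < 1; profitable direction is KRW → CHF → BRL → KRW.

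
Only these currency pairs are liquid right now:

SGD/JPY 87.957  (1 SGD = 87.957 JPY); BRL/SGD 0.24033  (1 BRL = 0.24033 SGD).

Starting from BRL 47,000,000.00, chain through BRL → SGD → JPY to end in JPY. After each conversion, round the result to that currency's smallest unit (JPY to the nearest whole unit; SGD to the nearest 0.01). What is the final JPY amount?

JPY 993,519,173

BRL 47,000,000.00 × 0.24033 = SGD 11,295,510.00
SGD 11,295,510.00 × 87.957 = JPY 993,519,173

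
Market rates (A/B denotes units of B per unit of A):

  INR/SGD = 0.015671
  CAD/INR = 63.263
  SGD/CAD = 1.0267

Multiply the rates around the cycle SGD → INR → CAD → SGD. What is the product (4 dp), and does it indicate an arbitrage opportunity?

0.9824 (arbitrage exists)

Around SGD → INR → CAD → SGD: 1 ÷ 0.015671 ÷ 63.263 ÷ 1.0267 = 0.982449
Product < 1; profitable direction is SGD → CAD → INR → SGD.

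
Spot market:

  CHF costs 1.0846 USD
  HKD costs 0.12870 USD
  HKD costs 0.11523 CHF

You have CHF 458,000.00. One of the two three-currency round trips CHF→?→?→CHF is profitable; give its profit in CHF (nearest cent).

Profitable loop is CHF → HKD → USD → CHF:
CHF 458,000.00 ÷ 0.11523 = HKD 3,974,659.38
HKD 3,974,659.38 × 0.12870 = USD 511,538.66
USD 511,538.66 ÷ 1.0846 = CHF 471,638.08
Profit = CHF 471,638.08 − CHF 458,000.00

Profit: CHF 13,638.08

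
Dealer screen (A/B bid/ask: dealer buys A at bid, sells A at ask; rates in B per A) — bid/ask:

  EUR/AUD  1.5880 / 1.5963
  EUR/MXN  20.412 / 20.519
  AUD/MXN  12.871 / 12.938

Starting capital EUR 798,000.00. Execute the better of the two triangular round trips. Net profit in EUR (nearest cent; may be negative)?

Net result: EUR -3,105.51 (no profitable arbitrage after spreads)

Best loop EUR → AUD → MXN → EUR:
EUR 798,000.00 × 1.5880 (sell EUR at bid) = AUD 1,267,224.00
AUD 1,267,224.00 × 12.871 (sell AUD at bid) = MXN 16,310,440.10
MXN 16,310,440.10 ÷ 20.519 (buy EUR at ask) = EUR 794,894.49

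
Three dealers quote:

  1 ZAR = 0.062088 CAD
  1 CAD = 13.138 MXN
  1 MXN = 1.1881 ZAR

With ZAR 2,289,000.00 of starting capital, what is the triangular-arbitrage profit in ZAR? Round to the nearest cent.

Profitable loop is ZAR → MXN → CAD → ZAR:
ZAR 2,289,000.00 ÷ 1.1881 = MXN 1,926,605.50
MXN 1,926,605.50 ÷ 13.138 = CAD 146,643.74
CAD 146,643.74 ÷ 0.062088 = ZAR 2,361,869.34
Profit = ZAR 2,361,869.34 − ZAR 2,289,000.00

Profit: ZAR 72,869.34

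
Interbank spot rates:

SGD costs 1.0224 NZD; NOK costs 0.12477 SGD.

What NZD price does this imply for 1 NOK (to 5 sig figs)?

NOK/NZD = 0.12756

1 NOK × 0.12477 = 0.12477 SGD
0.12477 SGD × 1.0224 = 0.127565 NZD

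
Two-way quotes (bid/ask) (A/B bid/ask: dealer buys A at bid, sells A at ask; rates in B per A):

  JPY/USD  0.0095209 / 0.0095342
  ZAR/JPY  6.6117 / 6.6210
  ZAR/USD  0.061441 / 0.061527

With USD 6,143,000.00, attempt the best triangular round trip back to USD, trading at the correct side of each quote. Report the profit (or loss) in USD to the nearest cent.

Best loop USD → ZAR → JPY → USD:
USD 6,143,000.00 ÷ 0.061527 (buy ZAR at ask) = ZAR 99,842,345.64
ZAR 99,842,345.64 × 6.6117 (sell ZAR at bid) = JPY 660,127,637
JPY 660,127,637 × 0.0095209 (sell JPY at bid) = USD 6,285,009.22

Net profit: USD 142,009.22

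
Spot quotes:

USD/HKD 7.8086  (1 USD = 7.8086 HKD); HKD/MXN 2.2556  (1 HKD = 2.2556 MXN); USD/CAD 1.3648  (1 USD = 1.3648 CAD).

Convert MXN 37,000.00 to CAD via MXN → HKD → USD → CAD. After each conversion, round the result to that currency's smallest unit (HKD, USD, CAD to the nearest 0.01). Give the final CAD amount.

CAD 2,867.05

MXN 37,000.00 ÷ 2.2556 = HKD 16,403.62
HKD 16,403.62 ÷ 7.8086 = USD 2,100.71
USD 2,100.71 × 1.3648 = CAD 2,867.05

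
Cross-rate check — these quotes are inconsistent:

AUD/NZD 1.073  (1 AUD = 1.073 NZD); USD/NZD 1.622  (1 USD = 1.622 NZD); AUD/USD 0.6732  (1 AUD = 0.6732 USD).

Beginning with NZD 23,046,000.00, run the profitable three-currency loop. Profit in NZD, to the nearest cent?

Profitable loop is NZD → AUD → USD → NZD:
NZD 23,046,000.00 ÷ 1.073 = AUD 21,478,098.79
AUD 21,478,098.79 × 0.6732 = USD 14,459,056.10
USD 14,459,056.10 × 1.622 = NZD 23,452,589.00
Profit = NZD 23,452,589.00 − NZD 23,046,000.00

Profit: NZD 406,589.00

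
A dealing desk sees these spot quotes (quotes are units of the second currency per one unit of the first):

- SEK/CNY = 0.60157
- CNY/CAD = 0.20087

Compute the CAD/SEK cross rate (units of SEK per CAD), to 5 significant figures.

1 CAD ÷ 0.20087 = 4.97834 CNY
4.97834 CNY ÷ 0.60157 = 8.27559 SEK

CAD/SEK = 8.2756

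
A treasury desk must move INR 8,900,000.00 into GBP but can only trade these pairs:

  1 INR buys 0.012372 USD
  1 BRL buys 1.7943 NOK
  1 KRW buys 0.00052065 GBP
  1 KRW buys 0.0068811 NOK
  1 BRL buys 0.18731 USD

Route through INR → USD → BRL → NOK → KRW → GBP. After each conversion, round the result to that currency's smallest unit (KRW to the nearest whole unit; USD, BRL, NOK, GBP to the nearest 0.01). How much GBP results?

GBP 79,809.03

INR 8,900,000.00 × 0.012372 = USD 110,110.80
USD 110,110.80 ÷ 0.18731 = BRL 587,853.29
BRL 587,853.29 × 1.7943 = NOK 1,054,785.16
NOK 1,054,785.16 ÷ 0.0068811 = KRW 153,287,288
KRW 153,287,288 × 0.00052065 = GBP 79,809.03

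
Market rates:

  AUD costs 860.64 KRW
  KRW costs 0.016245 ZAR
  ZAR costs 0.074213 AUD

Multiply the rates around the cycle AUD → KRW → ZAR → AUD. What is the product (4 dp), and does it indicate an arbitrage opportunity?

1.0376 (arbitrage exists)

Around AUD → KRW → ZAR → AUD: 1 × 860.64 × 0.016245 × 0.074213 = 1.037579
Product > 1; profitable direction is AUD → KRW → ZAR → AUD.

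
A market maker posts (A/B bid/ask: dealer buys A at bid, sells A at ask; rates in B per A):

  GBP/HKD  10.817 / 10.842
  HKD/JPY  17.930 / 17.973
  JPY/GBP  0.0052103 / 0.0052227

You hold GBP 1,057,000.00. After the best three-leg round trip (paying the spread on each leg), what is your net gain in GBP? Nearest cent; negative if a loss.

Best loop GBP → HKD → JPY → GBP:
GBP 1,057,000.00 × 10.817 (sell GBP at bid) = HKD 11,433,569.00
HKD 11,433,569.00 × 17.930 (sell HKD at bid) = JPY 205,003,892
JPY 205,003,892 × 0.0052103 (sell JPY at bid) = GBP 1,068,131.78

Net profit: GBP 11,131.78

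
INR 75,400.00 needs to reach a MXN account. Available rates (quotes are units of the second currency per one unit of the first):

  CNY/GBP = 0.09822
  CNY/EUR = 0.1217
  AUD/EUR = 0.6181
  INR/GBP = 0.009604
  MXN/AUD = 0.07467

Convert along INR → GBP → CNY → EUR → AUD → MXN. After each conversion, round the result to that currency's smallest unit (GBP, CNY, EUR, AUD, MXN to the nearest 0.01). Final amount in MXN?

INR 75,400.00 × 0.009604 = GBP 724.14
GBP 724.14 ÷ 0.09822 = CNY 7,372.63
CNY 7,372.63 × 0.1217 = EUR 897.25
EUR 897.25 ÷ 0.6181 = AUD 1,451.63
AUD 1,451.63 ÷ 0.07467 = MXN 19,440.61

MXN 19,440.61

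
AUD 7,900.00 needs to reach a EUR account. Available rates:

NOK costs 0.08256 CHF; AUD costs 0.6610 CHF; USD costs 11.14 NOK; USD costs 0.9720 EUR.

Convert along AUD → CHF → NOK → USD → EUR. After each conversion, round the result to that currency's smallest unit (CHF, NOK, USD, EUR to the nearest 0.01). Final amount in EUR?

AUD 7,900.00 × 0.6610 = CHF 5,221.90
CHF 5,221.90 ÷ 0.08256 = NOK 63,249.76
NOK 63,249.76 ÷ 11.14 = USD 5,677.72
USD 5,677.72 × 0.9720 = EUR 5,518.74

EUR 5,518.74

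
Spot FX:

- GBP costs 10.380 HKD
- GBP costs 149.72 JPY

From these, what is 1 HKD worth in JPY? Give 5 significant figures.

1 HKD ÷ 10.380 = 0.0963391 GBP
0.0963391 GBP × 149.72 = 14.4239 JPY

HKD/JPY = 14.424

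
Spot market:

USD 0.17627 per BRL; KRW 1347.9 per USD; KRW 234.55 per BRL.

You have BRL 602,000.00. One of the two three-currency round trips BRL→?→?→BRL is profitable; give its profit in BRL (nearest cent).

Profitable loop is BRL → USD → KRW → BRL:
BRL 602,000.00 × 0.17627 = USD 106,114.54
USD 106,114.54 × 1347.9 = KRW 143,031,788
KRW 143,031,788 ÷ 234.55 = BRL 609,813.64
Profit = BRL 609,813.64 − BRL 602,000.00

Profit: BRL 7,813.64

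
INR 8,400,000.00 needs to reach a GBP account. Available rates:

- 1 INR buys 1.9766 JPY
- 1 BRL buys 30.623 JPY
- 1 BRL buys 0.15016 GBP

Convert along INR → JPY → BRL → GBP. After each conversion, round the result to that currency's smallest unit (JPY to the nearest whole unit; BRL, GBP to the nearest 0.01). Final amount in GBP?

INR 8,400,000.00 × 1.9766 = JPY 16,603,440
JPY 16,603,440 ÷ 30.623 = BRL 542,188.55
BRL 542,188.55 × 0.15016 = GBP 81,415.03

GBP 81,415.03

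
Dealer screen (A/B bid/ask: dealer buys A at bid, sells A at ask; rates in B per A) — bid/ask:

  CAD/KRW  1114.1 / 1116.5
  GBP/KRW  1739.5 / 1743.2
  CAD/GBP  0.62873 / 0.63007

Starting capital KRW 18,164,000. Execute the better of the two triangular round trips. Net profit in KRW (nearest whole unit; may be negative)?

Best loop KRW → GBP → CAD → KRW:
KRW 18,164,000 ÷ 1743.2 (buy GBP at ask) = GBP 10,419.92
GBP 10,419.92 ÷ 0.63007 (buy CAD at ask) = CAD 16,537.71
CAD 16,537.71 × 1114.1 (sell CAD at bid) = KRW 18,424,667

Net profit: KRW 260,667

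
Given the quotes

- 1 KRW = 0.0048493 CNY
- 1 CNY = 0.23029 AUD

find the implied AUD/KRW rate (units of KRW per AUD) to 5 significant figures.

AUD/KRW = 895.46

1 AUD ÷ 0.23029 = 4.34235 CNY
4.34235 CNY ÷ 0.0048493 = 895.459 KRW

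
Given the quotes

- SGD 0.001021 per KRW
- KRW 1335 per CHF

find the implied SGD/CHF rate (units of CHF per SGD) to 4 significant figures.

1 SGD ÷ 0.001021 = 979.432 KRW
979.432 KRW ÷ 1335 = 0.733657 CHF

SGD/CHF = 0.7337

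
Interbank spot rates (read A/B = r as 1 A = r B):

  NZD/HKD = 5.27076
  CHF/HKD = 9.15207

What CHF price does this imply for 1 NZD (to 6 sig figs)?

1 NZD × 5.27076 = 5.27076 HKD
5.27076 HKD ÷ 9.15207 = 0.575909 CHF

NZD/CHF = 0.575909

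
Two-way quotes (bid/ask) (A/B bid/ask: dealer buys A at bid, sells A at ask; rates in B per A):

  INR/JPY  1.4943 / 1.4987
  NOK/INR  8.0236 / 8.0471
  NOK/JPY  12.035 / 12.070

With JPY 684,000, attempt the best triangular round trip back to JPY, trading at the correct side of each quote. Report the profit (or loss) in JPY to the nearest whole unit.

Net result: JPY -1,429 (no profitable arbitrage after spreads)

Best loop JPY → INR → NOK → JPY:
JPY 684,000 ÷ 1.4987 (buy INR at ask) = INR 456,395.54
INR 456,395.54 ÷ 8.0471 (buy NOK at ask) = NOK 56,715.53
NOK 56,715.53 × 12.035 (sell NOK at bid) = JPY 682,571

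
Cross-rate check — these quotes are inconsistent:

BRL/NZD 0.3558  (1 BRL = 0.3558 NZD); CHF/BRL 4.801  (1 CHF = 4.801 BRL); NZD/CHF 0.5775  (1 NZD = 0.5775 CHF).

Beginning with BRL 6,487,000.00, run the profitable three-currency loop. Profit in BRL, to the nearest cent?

Profit: BRL 88,885.76

Profitable loop is BRL → CHF → NZD → BRL:
BRL 6,487,000.00 ÷ 4.801 = CHF 1,351,176.84
CHF 1,351,176.84 ÷ 0.5775 = NZD 2,339,700.15
NZD 2,339,700.15 ÷ 0.3558 = BRL 6,575,885.76
Profit = BRL 6,575,885.76 − BRL 6,487,000.00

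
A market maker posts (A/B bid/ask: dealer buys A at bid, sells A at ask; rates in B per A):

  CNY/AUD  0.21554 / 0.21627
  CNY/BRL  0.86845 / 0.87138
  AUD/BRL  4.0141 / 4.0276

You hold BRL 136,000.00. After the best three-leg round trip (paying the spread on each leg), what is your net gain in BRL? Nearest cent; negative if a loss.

Best loop BRL → AUD → CNY → BRL:
BRL 136,000.00 ÷ 4.0276 (buy AUD at ask) = AUD 33,767.01
AUD 33,767.01 ÷ 0.21627 (buy CNY at ask) = CNY 156,133.57
CNY 156,133.57 × 0.86845 (sell CNY at bid) = BRL 135,594.20

Net result: BRL -405.80 (no profitable arbitrage after spreads)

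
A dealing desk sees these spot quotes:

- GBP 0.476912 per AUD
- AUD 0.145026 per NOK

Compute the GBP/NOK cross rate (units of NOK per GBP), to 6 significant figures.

GBP/NOK = 14.4583

1 GBP ÷ 0.476912 = 2.09682 AUD
2.09682 AUD ÷ 0.145026 = 14.4583 NOK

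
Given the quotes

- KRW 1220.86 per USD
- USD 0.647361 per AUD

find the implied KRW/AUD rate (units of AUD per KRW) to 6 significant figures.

1 KRW ÷ 1220.86 = 0.000819095 USD
0.000819095 USD ÷ 0.647361 = 0.00126528 AUD

KRW/AUD = 0.00126528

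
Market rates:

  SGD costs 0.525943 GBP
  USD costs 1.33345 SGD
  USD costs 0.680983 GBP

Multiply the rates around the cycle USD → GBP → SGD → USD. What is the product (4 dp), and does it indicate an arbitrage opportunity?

Around USD → GBP → SGD → USD: 1 × 0.680983 ÷ 0.525943 ÷ 1.33345 = 0.971004
Product < 1; profitable direction is USD → SGD → GBP → USD.

0.9710 (arbitrage exists)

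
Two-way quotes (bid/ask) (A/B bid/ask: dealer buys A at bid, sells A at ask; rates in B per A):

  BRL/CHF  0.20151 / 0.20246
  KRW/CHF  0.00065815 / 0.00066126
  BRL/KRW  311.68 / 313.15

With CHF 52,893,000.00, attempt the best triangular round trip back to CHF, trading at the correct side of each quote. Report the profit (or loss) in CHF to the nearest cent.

Net profit: CHF 698,114.45

Best loop CHF → BRL → KRW → CHF:
CHF 52,893,000.00 ÷ 0.20246 (buy BRL at ask) = BRL 261,251,605.26
BRL 261,251,605.26 × 311.68 (sell BRL at bid) = KRW 81,426,900,326
KRW 81,426,900,326 × 0.00065815 (sell KRW at bid) = CHF 53,591,114.45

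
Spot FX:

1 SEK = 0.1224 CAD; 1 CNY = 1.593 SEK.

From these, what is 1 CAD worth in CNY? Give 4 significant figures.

1 CAD ÷ 0.1224 = 8.16993 SEK
8.16993 SEK ÷ 1.593 = 5.12865 CNY

CAD/CNY = 5.129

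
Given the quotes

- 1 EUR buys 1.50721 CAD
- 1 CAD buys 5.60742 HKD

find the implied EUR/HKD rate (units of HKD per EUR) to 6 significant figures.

EUR/HKD = 8.45156

1 EUR × 1.50721 = 1.50721 CAD
1.50721 CAD × 5.60742 = 8.45156 HKD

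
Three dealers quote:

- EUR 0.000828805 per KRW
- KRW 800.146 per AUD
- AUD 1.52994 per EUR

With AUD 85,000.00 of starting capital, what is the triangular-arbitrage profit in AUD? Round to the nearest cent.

Profitable loop is AUD → KRW → EUR → AUD:
AUD 85,000.00 × 800.146 = KRW 68,012,410
KRW 68,012,410 × 0.000828805 = EUR 56,369.03
EUR 56,369.03 × 1.52994 = AUD 86,241.23
Profit = AUD 86,241.23 − AUD 85,000.00

Profit: AUD 1,241.23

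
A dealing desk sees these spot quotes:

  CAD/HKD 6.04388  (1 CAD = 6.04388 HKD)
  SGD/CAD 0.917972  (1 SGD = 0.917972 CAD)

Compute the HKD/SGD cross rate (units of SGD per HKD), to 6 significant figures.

HKD/SGD = 0.180241

1 HKD ÷ 6.04388 = 0.165457 CAD
0.165457 CAD ÷ 0.917972 = 0.180241 SGD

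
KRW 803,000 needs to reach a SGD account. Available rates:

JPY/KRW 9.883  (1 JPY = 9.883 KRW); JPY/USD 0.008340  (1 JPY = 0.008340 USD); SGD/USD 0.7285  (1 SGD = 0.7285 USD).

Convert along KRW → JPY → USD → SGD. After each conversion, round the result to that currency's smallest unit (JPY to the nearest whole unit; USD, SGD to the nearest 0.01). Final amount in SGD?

KRW 803,000 ÷ 9.883 = JPY 81,251
JPY 81,251 × 0.008340 = USD 677.63
USD 677.63 ÷ 0.7285 = SGD 930.17

SGD 930.17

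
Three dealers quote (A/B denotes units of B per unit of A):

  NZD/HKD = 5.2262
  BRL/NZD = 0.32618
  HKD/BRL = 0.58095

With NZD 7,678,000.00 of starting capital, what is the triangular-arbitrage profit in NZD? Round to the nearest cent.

Profit: NZD 74,932.41

Profitable loop is NZD → BRL → HKD → NZD:
NZD 7,678,000.00 ÷ 0.32618 = BRL 23,539,150.16
BRL 23,539,150.16 ÷ 0.58095 = HKD 40,518,375.35
HKD 40,518,375.35 ÷ 5.2262 = NZD 7,752,932.41
Profit = NZD 7,752,932.41 − NZD 7,678,000.00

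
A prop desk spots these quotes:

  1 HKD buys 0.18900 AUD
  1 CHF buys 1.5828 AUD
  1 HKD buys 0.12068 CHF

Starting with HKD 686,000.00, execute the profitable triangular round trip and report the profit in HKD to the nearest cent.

Profit: HKD 7,303.92

Profitable loop is HKD → CHF → AUD → HKD:
HKD 686,000.00 × 0.12068 = CHF 82,786.48
CHF 82,786.48 × 1.5828 = AUD 131,034.44
AUD 131,034.44 ÷ 0.18900 = HKD 693,303.92
Profit = HKD 693,303.92 − HKD 686,000.00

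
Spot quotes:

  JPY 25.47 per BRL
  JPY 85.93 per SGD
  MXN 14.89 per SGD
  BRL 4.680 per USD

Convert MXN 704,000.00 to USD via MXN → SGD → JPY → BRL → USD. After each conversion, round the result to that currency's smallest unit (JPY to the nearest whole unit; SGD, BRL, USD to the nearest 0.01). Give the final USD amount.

USD 34,083.80

MXN 704,000.00 ÷ 14.89 = SGD 47,280.05
SGD 47,280.05 × 85.93 = JPY 4,062,775
JPY 4,062,775 ÷ 25.47 = BRL 159,512.17
BRL 159,512.17 ÷ 4.680 = USD 34,083.80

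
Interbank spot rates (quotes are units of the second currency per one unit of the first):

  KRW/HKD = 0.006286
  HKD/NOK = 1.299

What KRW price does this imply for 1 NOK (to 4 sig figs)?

1 NOK ÷ 1.299 = 0.769823 HKD
0.769823 HKD ÷ 0.006286 = 122.466 KRW

NOK/KRW = 122.5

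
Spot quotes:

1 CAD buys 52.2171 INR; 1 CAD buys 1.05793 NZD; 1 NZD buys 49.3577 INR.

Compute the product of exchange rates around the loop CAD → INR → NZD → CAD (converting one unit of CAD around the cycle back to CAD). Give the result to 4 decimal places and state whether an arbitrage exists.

Around CAD → INR → NZD → CAD: 1 × 52.2171 ÷ 49.3577 ÷ 1.05793 = 1.000002
Product ≈ 1 (deviation 0.000%, within rounding noise).

1.0000 (no arbitrage)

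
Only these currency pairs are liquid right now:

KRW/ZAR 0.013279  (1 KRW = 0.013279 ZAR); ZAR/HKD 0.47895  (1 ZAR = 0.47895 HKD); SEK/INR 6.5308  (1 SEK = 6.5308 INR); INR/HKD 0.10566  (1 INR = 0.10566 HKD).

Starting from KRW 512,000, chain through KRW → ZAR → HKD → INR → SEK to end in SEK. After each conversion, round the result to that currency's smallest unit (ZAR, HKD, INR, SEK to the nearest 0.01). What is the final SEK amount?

KRW 512,000 × 0.013279 = ZAR 6,798.85
ZAR 6,798.85 × 0.47895 = HKD 3,256.31
HKD 3,256.31 ÷ 0.10566 = INR 30,818.76
INR 30,818.76 ÷ 6.5308 = SEK 4,718.99

SEK 4,718.99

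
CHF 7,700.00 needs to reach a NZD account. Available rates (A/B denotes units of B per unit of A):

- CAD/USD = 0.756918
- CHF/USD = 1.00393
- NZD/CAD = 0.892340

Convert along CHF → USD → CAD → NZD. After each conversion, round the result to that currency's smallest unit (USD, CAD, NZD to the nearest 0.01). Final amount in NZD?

NZD 11,444.98

CHF 7,700.00 × 1.00393 = USD 7,730.26
USD 7,730.26 ÷ 0.756918 = CAD 10,212.81
CAD 10,212.81 ÷ 0.892340 = NZD 11,444.98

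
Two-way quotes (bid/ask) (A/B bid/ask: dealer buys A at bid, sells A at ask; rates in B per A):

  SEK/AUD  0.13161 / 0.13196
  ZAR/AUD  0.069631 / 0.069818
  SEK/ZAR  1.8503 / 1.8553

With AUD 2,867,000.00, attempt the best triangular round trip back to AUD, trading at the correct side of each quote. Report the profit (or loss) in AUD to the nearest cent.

Best loop AUD → ZAR → SEK → AUD:
AUD 2,867,000.00 ÷ 0.069818 (buy ZAR at ask) = ZAR 41,063,909.02
ZAR 41,063,909.02 ÷ 1.8553 (buy SEK at ask) = SEK 22,133,298.67
SEK 22,133,298.67 × 0.13161 (sell SEK at bid) = AUD 2,912,963.44

Net profit: AUD 45,963.44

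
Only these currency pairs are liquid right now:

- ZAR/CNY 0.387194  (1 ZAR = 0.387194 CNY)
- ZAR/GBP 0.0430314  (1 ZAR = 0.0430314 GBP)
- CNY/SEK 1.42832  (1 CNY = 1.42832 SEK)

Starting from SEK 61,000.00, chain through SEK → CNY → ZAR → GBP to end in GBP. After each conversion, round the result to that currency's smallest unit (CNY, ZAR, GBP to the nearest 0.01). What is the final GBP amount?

SEK 61,000.00 ÷ 1.42832 = CNY 42,707.52
CNY 42,707.52 ÷ 0.387194 = ZAR 110,300.06
ZAR 110,300.06 × 0.0430314 = GBP 4,746.37

GBP 4,746.37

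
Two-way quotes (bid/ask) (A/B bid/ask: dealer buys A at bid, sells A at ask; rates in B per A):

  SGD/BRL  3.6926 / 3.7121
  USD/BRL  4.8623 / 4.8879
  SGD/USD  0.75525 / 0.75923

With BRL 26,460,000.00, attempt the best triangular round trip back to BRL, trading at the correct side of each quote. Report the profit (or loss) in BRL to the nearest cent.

Net result: BRL -131,480.86 (no profitable arbitrage after spreads)

Best loop BRL → USD → SGD → BRL:
BRL 26,460,000.00 ÷ 4.8879 (buy USD at ask) = USD 5,413,367.70
USD 5,413,367.70 ÷ 0.75923 (buy SGD at ask) = SGD 7,130,076.13
SGD 7,130,076.13 × 3.6926 (sell SGD at bid) = BRL 26,328,519.14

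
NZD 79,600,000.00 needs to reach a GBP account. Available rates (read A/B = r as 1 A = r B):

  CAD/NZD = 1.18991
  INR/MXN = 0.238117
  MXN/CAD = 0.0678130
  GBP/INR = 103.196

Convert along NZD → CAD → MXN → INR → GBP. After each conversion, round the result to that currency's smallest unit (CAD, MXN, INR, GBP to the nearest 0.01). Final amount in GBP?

GBP 40,145,117.15

NZD 79,600,000.00 ÷ 1.18991 = CAD 66,895,815.65
CAD 66,895,815.65 ÷ 0.0678130 = MXN 986,474,800.55
MXN 986,474,800.55 ÷ 0.238117 = INR 4,142,815,508.97
INR 4,142,815,508.97 ÷ 103.196 = GBP 40,145,117.15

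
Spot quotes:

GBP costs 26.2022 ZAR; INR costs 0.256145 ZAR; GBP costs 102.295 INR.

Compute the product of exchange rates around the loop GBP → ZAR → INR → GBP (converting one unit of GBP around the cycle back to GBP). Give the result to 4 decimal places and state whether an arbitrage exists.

1.0000 (no arbitrage)

Around GBP → ZAR → INR → GBP: 1 × 26.2022 ÷ 0.256145 ÷ 102.295 = 0.999994
Product ≈ 1 (deviation 0.001%, within rounding noise).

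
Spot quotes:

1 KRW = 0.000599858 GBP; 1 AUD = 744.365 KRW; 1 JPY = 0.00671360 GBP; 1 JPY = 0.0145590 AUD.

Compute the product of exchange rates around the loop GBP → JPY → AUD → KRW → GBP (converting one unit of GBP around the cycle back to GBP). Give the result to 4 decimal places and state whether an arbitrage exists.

Around GBP → JPY → AUD → KRW → GBP: 1 ÷ 0.00671360 × 0.0145590 × 744.365 × 0.000599858 = 0.968301
Product < 1; profitable direction is GBP → KRW → AUD → JPY → GBP.

0.9683 (arbitrage exists)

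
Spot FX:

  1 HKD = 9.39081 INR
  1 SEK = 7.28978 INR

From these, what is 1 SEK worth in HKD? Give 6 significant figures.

1 SEK × 7.28978 = 7.28978 INR
7.28978 INR ÷ 9.39081 = 0.776267 HKD

SEK/HKD = 0.776267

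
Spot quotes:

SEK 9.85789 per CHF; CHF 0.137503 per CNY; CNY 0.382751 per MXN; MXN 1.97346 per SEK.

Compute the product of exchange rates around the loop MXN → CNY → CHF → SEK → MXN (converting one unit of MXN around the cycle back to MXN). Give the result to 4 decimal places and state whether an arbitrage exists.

Around MXN → CNY → CHF → SEK → MXN: 1 × 0.382751 × 0.137503 × 9.85789 × 1.97346 = 1.023861
Product > 1; profitable direction is MXN → CNY → CHF → SEK → MXN.

1.0239 (arbitrage exists)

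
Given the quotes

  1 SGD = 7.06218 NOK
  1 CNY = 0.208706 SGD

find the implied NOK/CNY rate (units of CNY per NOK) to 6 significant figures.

NOK/CNY = 0.678463

1 NOK ÷ 7.06218 = 0.141599 SGD
0.141599 SGD ÷ 0.208706 = 0.678463 CNY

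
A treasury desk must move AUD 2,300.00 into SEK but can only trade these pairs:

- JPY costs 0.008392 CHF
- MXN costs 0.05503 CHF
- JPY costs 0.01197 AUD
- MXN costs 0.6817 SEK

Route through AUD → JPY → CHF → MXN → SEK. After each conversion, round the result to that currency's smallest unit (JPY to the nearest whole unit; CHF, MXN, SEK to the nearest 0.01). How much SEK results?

SEK 19,975.31

AUD 2,300.00 ÷ 0.01197 = JPY 192,147
JPY 192,147 × 0.008392 = CHF 1,612.50
CHF 1,612.50 ÷ 0.05503 = MXN 29,302.20
MXN 29,302.20 × 0.6817 = SEK 19,975.31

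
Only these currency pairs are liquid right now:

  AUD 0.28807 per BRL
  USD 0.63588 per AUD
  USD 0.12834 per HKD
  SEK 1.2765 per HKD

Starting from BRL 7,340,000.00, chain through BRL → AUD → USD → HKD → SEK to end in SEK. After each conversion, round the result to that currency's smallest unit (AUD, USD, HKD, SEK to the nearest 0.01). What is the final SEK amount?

BRL 7,340,000.00 × 0.28807 = AUD 2,114,433.80
AUD 2,114,433.80 × 0.63588 = USD 1,344,526.16
USD 1,344,526.16 ÷ 0.12834 = HKD 10,476,283.00
HKD 10,476,283.00 × 1.2765 = SEK 13,372,975.25

SEK 13,372,975.25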